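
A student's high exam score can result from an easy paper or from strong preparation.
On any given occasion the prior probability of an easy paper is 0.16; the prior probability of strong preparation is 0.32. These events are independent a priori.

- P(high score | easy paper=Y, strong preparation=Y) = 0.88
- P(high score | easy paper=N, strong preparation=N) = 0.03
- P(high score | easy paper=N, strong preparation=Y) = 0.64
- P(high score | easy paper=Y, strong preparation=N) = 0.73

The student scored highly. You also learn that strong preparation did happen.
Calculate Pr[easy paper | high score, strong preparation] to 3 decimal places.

Sum P(high score|·) weighted by the priors over both values of easy paper:
  P(high score | strong preparation) = 0.64×0.84 + 0.88×0.16
        = 0.537600 + 0.140800 = 0.678400
Keeping only the easy paper-present terms gives 0.140800, so
  P(easy paper | high score, strong preparation) = 0.140800 / 0.678400 ≈ 0.208

Pr[easy paper | high score, strong preparation] ≈ 0.208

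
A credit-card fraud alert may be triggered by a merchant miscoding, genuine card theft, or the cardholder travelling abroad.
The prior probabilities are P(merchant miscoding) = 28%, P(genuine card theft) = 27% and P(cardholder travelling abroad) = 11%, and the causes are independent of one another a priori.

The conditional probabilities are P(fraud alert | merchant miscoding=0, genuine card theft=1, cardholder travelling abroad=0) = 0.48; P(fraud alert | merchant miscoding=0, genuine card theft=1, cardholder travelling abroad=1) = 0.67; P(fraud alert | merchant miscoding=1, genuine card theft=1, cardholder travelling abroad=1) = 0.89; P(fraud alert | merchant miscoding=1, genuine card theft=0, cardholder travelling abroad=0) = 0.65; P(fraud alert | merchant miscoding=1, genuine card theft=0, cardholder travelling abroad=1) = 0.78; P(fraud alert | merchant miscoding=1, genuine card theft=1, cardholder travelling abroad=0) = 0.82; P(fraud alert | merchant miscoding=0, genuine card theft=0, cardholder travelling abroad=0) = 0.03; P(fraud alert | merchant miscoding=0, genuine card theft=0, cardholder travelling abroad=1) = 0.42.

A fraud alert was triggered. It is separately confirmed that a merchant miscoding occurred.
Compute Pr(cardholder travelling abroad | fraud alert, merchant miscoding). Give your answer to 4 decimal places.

Pr(cardholder travelling abroad | fraud alert, merchant miscoding) ≈ 0.1257

P(fraud alert | merchant miscoding) = 0.65·0.73·0.89 + 0.78·0.73·0.11 + 0.82·0.27·0.89 + 0.89·0.27·0.11 = 0.422305 + 0.062634 + 0.197046 + 0.026433 = 0.708418
The cardholder travelling abroad-present share is 0.062634 + 0.026433 = 0.089067.
Hence the posterior is 0.089067/0.708418 ≈ 0.1257.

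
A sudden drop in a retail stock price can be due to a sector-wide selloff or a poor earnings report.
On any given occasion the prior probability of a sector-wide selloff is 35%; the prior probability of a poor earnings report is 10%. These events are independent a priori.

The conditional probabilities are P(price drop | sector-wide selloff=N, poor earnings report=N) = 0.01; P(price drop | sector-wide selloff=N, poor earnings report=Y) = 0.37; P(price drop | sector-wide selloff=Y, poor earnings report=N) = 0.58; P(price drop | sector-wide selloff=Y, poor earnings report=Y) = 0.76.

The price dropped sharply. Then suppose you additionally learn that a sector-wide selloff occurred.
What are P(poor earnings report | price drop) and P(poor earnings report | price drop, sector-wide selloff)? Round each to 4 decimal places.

By total probability over the 4 (sector-wide selloff, poor earnings report) configurations:
  P(price drop) = 0.01×0.65×0.9 + 0.37×0.65×0.1 + 0.58×0.35×0.9 + 0.76×0.35×0.1
        = 0.005850 + 0.024050 + 0.182700 + 0.026600 = 0.239200
Configurations with poor earnings report contribute 0.050650, so
  P(poor earnings report | price drop) = 0.050650 / 0.239200 ≈ 0.2117

With the extra evidence:
Weight on poor earnings report=true, given the evidence: 0.76·0.1 = 0.076000
Denominator P(price drop | sector-wide selloff): 0.58·0.9 + 0.76·0.1 = 0.598000
P(poor earnings report | price drop, sector-wide selloff) = 0.076000/0.598000 ≈ 0.1271

P(poor earnings report | price drop) ≈ 0.2117; P(poor earnings report | price drop, sector-wide selloff) ≈ 0.1271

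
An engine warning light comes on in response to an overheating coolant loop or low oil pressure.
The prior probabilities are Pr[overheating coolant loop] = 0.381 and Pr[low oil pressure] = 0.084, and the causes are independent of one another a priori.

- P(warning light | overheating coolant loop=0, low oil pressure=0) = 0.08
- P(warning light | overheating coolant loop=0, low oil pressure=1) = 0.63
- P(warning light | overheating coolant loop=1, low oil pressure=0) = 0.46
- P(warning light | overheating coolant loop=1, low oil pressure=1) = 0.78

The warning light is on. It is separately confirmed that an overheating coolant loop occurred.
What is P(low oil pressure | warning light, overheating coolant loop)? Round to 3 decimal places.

P(low oil pressure | warning light, overheating coolant loop) ≈ 0.135

P(warning light | overheating coolant loop) = 0.46*0.916 + 0.78*0.084 = 0.421360 + 0.065520 = 0.486880
The low oil pressure-present share is 0.78*0.084 = 0.065520.
So P(low oil pressure | warning light, overheating coolant loop) = 0.065520/0.486880 ≈ 0.135.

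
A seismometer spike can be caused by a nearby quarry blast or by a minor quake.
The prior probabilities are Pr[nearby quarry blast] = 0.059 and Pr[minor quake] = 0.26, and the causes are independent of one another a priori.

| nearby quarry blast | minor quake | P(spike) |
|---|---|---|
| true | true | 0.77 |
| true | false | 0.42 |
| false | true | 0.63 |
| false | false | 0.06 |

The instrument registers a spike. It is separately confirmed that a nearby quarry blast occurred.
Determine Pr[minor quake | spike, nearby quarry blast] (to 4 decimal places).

Pr[minor quake | spike, nearby quarry blast] ≈ 0.3918

By total probability over both values of minor quake:
  P(spike | nearby quarry blast) = 0.42*0.74 + 0.77*0.26
        = 0.310800 + 0.200200 = 0.511000
Keeping only the minor quake-present terms gives 0.200200, so
  P(minor quake | spike, nearby quarry blast) = 0.200200 / 0.511000 ≈ 0.3918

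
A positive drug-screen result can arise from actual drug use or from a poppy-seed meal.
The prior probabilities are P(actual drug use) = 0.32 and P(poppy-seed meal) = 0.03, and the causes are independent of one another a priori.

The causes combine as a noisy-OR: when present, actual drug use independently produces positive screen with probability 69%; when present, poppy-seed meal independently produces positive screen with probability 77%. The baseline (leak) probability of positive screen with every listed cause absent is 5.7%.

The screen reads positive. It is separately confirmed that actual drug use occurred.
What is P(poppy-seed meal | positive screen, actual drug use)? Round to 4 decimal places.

Under noisy-OR, P(positive screen | causes) = 1 − (1−0.057)·∏(1−qᵢ) over the active causes.
P(positive screen | actual drug use) = 0.70767*0.97 + 0.932764*0.03 = 0.686440 + 0.027983 = 0.714423
Of this, 0.027983 comes from 0.932764*0.03 (the poppy-seed meal=true cases).
So P(poppy-seed meal | positive screen, actual drug use) = 0.027983/0.714423 ≈ 0.0392.

P(poppy-seed meal | positive screen, actual drug use) ≈ 0.0392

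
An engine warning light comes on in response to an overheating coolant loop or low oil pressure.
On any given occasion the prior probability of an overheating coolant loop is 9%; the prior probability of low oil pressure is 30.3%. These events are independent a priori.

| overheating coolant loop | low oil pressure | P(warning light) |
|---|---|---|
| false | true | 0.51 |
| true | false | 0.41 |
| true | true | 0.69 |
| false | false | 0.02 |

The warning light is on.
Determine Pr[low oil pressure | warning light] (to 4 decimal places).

For the numerator, keep only low oil pressure=true terms: 0.140622 + 0.018816 = 0.159438
Normalizer over all consistent configurations: 0.02×0.91×0.697 + 0.51×0.91×0.303 + 0.41×0.09×0.697 + 0.69×0.09×0.303 = 0.197842
Posterior = 0.159438 / 0.197842 ≈ 0.8059

Pr[low oil pressure | warning light] ≈ 0.8059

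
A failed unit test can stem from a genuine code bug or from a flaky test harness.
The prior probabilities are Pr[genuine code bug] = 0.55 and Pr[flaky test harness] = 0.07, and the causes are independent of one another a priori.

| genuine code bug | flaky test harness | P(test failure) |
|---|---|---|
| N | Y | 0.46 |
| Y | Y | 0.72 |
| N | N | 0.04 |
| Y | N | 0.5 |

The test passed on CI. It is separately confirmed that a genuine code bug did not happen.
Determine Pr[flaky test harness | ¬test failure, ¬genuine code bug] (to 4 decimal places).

P(¬test failure | ¬genuine code bug) = 0.96*0.93 + 0.54*0.07 = 0.892800 + 0.037800 = 0.930600
The flaky test harness-present share is 0.54*0.07 = 0.037800.
P(flaky test harness | ¬test failure, ¬genuine code bug) = 0.037800 / 0.930600 ≈ 0.0406

Pr[flaky test harness | ¬test failure, ¬genuine code bug] ≈ 0.0406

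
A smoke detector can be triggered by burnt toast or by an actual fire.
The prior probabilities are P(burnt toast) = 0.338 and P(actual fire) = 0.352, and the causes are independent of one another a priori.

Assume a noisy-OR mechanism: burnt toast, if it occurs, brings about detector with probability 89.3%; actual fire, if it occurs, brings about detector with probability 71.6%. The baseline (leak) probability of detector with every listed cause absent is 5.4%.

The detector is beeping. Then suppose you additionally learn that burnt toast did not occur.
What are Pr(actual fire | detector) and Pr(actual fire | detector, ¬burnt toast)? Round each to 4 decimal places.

Pr(actual fire | detector) ≈ 0.5652; Pr(actual fire | detector, ¬burnt toast) ≈ 0.8803

Under noisy-OR, P(detector | causes) = 1 − (1−0.054)·∏(1−qᵢ) over the active causes.
Numerator (weight on configurations with actual fire): 0.170419 + 0.115556 = 0.285975
Normalizer over all consistent configurations: 0.054×0.662×0.648 + 0.731336×0.662×0.352 + 0.898778×0.338×0.648 + 0.971253×0.338×0.352 = 0.505994
P(actual fire | detector) = 0.285975/0.505994 ≈ 0.5652

Now condition on the additional information:
P(detector | ¬burnt toast) = 0.054*0.648 + 0.731336*0.352 = 0.034992 + 0.257430 = 0.292422
Of this, 0.257430 comes from 0.731336*0.352 (the actual fire=true cases).
So P(actual fire | detector, ¬burnt toast) = 0.257430/0.292422 ≈ 0.8803.
With burnt toast excluded, actual fire must carry more of the explanatory weight for the detector.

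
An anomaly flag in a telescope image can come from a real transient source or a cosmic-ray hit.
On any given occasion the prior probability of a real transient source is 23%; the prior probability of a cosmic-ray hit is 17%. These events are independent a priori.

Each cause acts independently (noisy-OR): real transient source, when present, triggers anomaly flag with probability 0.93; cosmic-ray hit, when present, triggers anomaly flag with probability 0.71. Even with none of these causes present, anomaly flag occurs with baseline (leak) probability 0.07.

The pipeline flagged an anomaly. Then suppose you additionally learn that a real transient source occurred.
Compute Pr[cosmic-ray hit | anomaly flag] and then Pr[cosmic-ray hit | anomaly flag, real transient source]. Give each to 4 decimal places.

Under noisy-OR, P(anomaly flag | causes) = 1 − (1−0.07)·∏(1−qᵢ) over the active causes.
Enumerate the 4 (real transient source, cosmic-ray hit) configurations and weight by the priors:
  P(anomaly flag) = 0.07·0.77·0.83 + 0.7303·0.77·0.17 + 0.9349·0.23·0.83 + 0.981121·0.23·0.17
        = 0.044737 + 0.095596 + 0.178472 + 0.038362 = 0.357167
Configurations with cosmic-ray hit contribute 0.133958, so
  P(cosmic-ray hit | anomaly flag) = 0.133958 / 0.357167 ≈ 0.3751

Now also conditioning on real transient source=true:
Weight on cosmic-ray hit=true, given the evidence: 0.981121·0.17 = 0.166791
Normalizer over all consistent configurations: 0.9349·0.83 + 0.981121·0.17 = 0.942758
Posterior = 0.166791 / 0.942758 ≈ 0.1769

Pr[cosmic-ray hit | anomaly flag] ≈ 0.3751; Pr[cosmic-ray hit | anomaly flag, real transient source] ≈ 0.1769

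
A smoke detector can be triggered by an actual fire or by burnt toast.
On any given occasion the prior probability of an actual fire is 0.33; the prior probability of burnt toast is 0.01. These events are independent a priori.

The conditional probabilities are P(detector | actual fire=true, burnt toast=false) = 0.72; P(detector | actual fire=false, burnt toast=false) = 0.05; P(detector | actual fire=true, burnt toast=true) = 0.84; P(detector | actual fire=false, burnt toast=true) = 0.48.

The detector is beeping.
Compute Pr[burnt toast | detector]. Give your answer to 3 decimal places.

P(detector) = 0.05·0.67·0.99 + 0.48·0.67·0.01 + 0.72·0.33·0.99 + 0.84·0.33·0.01 = 0.033165 + 0.003216 + 0.235224 + 0.002772 = 0.274377
Of this, 0.005988 comes from 0.003216 + 0.002772 (the burnt toast=true cases).
So P(burnt toast | detector) = 0.005988/0.274377 ≈ 0.022.

Pr[burnt toast | detector] ≈ 0.022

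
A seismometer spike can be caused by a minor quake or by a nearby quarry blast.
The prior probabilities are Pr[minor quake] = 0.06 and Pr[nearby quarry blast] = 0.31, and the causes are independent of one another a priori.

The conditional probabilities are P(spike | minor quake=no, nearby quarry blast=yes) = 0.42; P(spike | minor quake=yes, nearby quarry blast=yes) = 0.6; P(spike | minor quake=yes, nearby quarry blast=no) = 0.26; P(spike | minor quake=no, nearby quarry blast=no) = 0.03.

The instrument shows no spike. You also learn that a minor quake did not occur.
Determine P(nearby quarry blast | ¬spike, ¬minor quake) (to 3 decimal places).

P(¬spike | ¬minor quake) = 0.97*0.69 + 0.58*0.31 = 0.669300 + 0.179800 = 0.849100
The nearby quarry blast-present share is 0.58*0.31 = 0.179800.
P(nearby quarry blast | ¬spike, ¬minor quake) = 0.179800 / 0.849100 ≈ 0.212

P(nearby quarry blast | ¬spike, ¬minor quake) ≈ 0.212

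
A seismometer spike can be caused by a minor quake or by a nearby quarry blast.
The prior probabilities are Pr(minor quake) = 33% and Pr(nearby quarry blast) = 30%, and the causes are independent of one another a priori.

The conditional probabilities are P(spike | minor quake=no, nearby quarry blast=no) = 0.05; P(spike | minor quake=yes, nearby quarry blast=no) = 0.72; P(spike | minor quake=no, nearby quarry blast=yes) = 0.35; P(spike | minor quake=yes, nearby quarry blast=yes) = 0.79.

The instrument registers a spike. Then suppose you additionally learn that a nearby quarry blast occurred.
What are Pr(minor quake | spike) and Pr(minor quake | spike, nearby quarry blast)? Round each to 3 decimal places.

Pr(minor quake | spike) ≈ 0.723; Pr(minor quake | spike, nearby quarry blast) ≈ 0.526

Sum P(spike|·) weighted by the priors over the 4 (minor quake, nearby quarry blast) configurations:
  P(spike) = 0.05·0.67·0.7 + 0.35·0.67·0.3 + 0.72·0.33·0.7 + 0.79·0.33·0.3
        = 0.023450 + 0.070350 + 0.166320 + 0.078210 = 0.338330
The terms with minor quake present sum to 0.244530, so
  P(minor quake | spike) = 0.244530 / 0.338330 ≈ 0.723

Now also conditioning on nearby quarry blast=true:
P(spike | nearby quarry blast) = 0.35·0.67 + 0.79·0.33 = 0.234500 + 0.260700 = 0.495200
Restricting to configurations with minor quake present: 0.79·0.33 = 0.260700.
So P(minor quake | spike, nearby quarry blast) = 0.260700/0.495200 ≈ 0.526.
Conditioning on nearby quarry blast lowers the posterior on minor quake: the classic explaining-away effect in a common-effect structure.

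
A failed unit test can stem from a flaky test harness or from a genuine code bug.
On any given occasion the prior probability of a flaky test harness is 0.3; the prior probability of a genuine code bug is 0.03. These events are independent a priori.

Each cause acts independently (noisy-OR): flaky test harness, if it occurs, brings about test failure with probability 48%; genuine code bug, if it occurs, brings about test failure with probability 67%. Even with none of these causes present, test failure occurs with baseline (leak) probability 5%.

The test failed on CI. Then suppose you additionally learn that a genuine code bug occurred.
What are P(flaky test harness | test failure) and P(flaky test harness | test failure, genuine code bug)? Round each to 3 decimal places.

P(flaky test harness | test failure) ≈ 0.762; P(flaky test harness | test failure, genuine code bug) ≈ 0.343

Under noisy-OR, P(test failure | causes) = 1 − (1−0.05)·∏(1−qᵢ) over the active causes.
Weight on flaky test harness=true, given the evidence: 0.147246 + 0.007533 = 0.154779
Denominator P(test failure): 0.05·0.7·0.97 + 0.6865·0.7·0.03 + 0.506·0.3·0.97 + 0.83698·0.3·0.03 = 0.203145
Posterior = 0.154779 / 0.203145 ≈ 0.762

Now also conditioning on genuine code bug=true:
P(test failure | genuine code bug) = 0.6865×0.7 + 0.83698×0.3 = 0.480550 + 0.251094 = 0.731644
Of this, 0.251094 comes from 0.83698×0.3 (the flaky test harness=true cases).
Hence the posterior is 0.251094/0.731644 ≈ 0.343.
The drop from 0.762 to 0.343 is the explaining-away (discounting) effect.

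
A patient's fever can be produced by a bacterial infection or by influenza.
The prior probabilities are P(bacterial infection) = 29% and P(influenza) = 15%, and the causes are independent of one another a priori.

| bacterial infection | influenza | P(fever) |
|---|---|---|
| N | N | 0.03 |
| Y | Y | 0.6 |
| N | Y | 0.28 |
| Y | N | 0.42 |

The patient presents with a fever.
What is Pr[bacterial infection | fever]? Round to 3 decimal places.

By total probability over the 4 (bacterial infection, influenza) configurations:
  P(fever) = 0.03*0.71*0.85 + 0.28*0.71*0.15 + 0.42*0.29*0.85 + 0.6*0.29*0.15
        = 0.018105 + 0.029820 + 0.103530 + 0.026100 = 0.177555
Configurations with bacterial infection contribute 0.129630, so
  P(bacterial infection | fever) = 0.129630 / 0.177555 ≈ 0.730

Pr[bacterial infection | fever] ≈ 0.730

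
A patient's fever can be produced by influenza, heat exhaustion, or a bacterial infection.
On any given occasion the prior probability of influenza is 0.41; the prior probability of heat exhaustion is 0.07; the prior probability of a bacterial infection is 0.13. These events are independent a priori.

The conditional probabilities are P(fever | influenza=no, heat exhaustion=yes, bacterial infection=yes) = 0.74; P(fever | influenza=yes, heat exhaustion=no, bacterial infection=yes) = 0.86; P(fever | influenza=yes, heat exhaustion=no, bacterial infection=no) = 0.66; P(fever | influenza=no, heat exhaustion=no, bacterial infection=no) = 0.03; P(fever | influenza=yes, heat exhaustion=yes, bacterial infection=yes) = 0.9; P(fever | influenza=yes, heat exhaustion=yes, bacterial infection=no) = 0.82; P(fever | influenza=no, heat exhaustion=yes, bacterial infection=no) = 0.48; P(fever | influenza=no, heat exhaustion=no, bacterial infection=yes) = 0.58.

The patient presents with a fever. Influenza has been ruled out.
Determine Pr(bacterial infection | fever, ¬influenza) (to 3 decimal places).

Pr(bacterial infection | fever, ¬influenza) ≈ 0.590

By total probability over the 4 (heat exhaustion, bacterial infection) configurations:
  P(fever | ¬influenza) = 0.03·0.93·0.87 + 0.58·0.93·0.13 + 0.48·0.07·0.87 + 0.74·0.07·0.13
        = 0.024273 + 0.070122 + 0.029232 + 0.006734 = 0.130361
Configurations with bacterial infection contribute 0.076856, so
  P(bacterial infection | fever, ¬influenza) = 0.076856 / 0.130361 ≈ 0.590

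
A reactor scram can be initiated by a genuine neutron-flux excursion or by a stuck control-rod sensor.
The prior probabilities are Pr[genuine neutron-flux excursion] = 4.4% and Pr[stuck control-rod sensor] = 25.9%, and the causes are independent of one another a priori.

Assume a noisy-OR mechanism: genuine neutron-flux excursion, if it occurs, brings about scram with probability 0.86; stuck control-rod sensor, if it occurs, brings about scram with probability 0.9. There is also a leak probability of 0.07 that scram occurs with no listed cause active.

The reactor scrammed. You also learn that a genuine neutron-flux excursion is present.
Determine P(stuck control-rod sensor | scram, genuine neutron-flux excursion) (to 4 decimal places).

P(stuck control-rod sensor | scram, genuine neutron-flux excursion) ≈ 0.2840

Under noisy-OR, P(scram | causes) = 1 − (1−0.07)·∏(1−qᵢ) over the active causes.
Sum P(scram|·) weighted by the priors over both values of stuck control-rod sensor:
  P(scram | genuine neutron-flux excursion) = 0.8698*0.741 + 0.98698*0.259
        = 0.644522 + 0.255628 = 0.900150
Keeping only the stuck control-rod sensor-present terms gives 0.255628, so
  P(stuck control-rod sensor | scram, genuine neutron-flux excursion) = 0.255628 / 0.900150 ≈ 0.2840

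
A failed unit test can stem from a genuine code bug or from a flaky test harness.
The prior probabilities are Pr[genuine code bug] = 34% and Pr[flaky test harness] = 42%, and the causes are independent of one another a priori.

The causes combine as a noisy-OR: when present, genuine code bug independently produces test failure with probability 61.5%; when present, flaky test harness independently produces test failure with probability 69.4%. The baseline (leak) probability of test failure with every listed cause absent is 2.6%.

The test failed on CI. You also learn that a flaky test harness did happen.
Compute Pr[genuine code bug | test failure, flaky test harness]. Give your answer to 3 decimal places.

Under noisy-OR, P(test failure | causes) = 1 − (1−0.026)·∏(1−qᵢ) over the active causes.
P(test failure | flaky test harness) = 0.701956×0.66 + 0.885253×0.34 = 0.463291 + 0.300986 = 0.764277
The genuine code bug-present share is 0.885253×0.34 = 0.300986.
So P(genuine code bug | test failure, flaky test harness) = 0.300986/0.764277 ≈ 0.394.

Pr[genuine code bug | test failure, flaky test harness] ≈ 0.394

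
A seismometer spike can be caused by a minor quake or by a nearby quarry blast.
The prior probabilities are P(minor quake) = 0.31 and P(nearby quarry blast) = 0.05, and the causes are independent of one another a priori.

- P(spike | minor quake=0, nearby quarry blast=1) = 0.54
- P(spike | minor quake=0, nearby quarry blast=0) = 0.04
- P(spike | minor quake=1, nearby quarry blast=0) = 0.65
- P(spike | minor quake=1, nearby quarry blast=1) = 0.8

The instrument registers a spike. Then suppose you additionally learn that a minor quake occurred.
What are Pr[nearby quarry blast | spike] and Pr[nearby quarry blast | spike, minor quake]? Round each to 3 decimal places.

Pr[nearby quarry blast | spike] ≈ 0.125; Pr[nearby quarry blast | spike, minor quake] ≈ 0.061

Numerator (weight on configurations with nearby quarry blast): 0.018630 + 0.012400 = 0.031030
Normalizer over all consistent configurations: 0.04×0.69×0.95 + 0.54×0.69×0.05 + 0.65×0.31×0.95 + 0.8×0.31×0.05 = 0.248675
Posterior = 0.031030 / 0.248675 ≈ 0.125

Now also conditioning on minor quake=true:
Enumerate both values of nearby quarry blast and weight by the priors:
  P(spike | minor quake) = 0.65*0.95 + 0.8*0.05
        = 0.617500 + 0.040000 = 0.657500
Keeping only the nearby quarry blast-present terms gives 0.040000, so
  P(nearby quarry blast | spike, minor quake) = 0.040000 / 0.657500 ≈ 0.061
The drop from 0.125 to 0.061 is the explaining-away (discounting) effect.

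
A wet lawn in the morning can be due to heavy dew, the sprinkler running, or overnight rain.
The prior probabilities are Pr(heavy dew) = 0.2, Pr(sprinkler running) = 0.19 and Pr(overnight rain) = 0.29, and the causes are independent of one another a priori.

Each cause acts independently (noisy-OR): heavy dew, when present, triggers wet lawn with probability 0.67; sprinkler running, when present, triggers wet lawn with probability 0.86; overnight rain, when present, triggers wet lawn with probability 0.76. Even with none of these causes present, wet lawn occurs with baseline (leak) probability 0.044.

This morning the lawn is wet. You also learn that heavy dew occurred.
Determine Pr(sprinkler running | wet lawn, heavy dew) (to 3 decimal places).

Under noisy-OR, P(wet lawn | causes) = 1 − (1−0.044)·∏(1−qᵢ) over the active causes.
By total probability over the 4 (sprinkler running, overnight rain) configurations:
  P(wet lawn | heavy dew) = 0.68452×0.81×0.71 + 0.924285×0.81×0.29 + 0.955833×0.19×0.71 + 0.9894×0.19×0.29
        = 0.393667 + 0.217115 + 0.128942 + 0.054516 = 0.794240
The terms with sprinkler running present sum to 0.183458, so
  P(sprinkler running | wet lawn, heavy dew) = 0.183458 / 0.794240 ≈ 0.231

Pr(sprinkler running | wet lawn, heavy dew) ≈ 0.231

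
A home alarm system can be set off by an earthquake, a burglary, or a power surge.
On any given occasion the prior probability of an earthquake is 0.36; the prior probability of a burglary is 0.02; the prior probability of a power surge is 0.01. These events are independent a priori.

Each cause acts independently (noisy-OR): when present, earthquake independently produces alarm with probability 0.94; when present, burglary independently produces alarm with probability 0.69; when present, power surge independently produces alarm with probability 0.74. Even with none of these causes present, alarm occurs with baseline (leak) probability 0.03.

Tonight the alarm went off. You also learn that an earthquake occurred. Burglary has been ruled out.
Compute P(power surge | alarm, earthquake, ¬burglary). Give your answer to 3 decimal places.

P(power surge | alarm, earthquake, ¬burglary) ≈ 0.010

Under noisy-OR, P(alarm | causes) = 1 − (1−0.03)·∏(1−qᵢ) over the active causes.
Weight on power surge=true, given the evidence: 0.984868×0.01 = 0.009849
Normalizer over all consistent configurations: 0.9418×0.99 + 0.984868×0.01 = 0.942231
P(power surge | alarm, earthquake, ¬burglary) = 0.009849/0.942231 ≈ 0.010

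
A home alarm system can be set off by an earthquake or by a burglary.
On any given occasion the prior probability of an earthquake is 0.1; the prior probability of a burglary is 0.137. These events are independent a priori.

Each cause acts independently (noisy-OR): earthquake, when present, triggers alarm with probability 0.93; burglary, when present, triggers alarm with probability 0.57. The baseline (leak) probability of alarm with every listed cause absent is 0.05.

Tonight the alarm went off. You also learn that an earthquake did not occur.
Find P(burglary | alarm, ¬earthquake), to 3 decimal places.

Under noisy-OR, P(alarm | causes) = 1 − (1−0.05)·∏(1−qᵢ) over the active causes.
P(alarm | ¬earthquake) = 0.05×0.863 + 0.5915×0.137 = 0.043150 + 0.081036 = 0.124186
The burglary-present share is 0.5915×0.137 = 0.081036.
P(burglary | alarm, ¬earthquake) = 0.081036 / 0.124186 ≈ 0.653

P(burglary | alarm, ¬earthquake) ≈ 0.653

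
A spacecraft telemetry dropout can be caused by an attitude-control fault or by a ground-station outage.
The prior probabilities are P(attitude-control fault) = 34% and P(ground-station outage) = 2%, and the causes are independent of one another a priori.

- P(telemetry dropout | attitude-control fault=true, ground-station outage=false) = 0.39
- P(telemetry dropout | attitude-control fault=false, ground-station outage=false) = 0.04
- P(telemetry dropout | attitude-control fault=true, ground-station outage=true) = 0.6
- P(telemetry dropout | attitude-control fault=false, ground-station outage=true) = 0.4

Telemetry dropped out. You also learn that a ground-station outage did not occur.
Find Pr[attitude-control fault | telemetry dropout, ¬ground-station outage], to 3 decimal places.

P(telemetry dropout | ¬ground-station outage) = 0.04·0.66 + 0.39·0.34 = 0.026400 + 0.132600 = 0.159000
The attitude-control fault-present share is 0.39·0.34 = 0.132600.
So P(attitude-control fault | telemetry dropout, ¬ground-station outage) = 0.132600/0.159000 ≈ 0.834.

Pr[attitude-control fault | telemetry dropout, ¬ground-station outage] ≈ 0.834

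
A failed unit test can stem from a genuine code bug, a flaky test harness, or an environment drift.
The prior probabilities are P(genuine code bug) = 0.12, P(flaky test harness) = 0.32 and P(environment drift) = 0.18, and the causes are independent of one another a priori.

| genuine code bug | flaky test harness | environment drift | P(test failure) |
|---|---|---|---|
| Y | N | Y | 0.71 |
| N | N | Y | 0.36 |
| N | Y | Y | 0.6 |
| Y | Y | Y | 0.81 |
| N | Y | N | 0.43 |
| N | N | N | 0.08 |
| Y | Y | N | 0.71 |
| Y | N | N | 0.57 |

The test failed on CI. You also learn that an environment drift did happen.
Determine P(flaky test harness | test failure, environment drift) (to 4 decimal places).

Sum P(test failure|·) weighted by the priors over the 4 (genuine code bug, flaky test harness) configurations:
  P(test failure | environment drift) = 0.36*0.88*0.68 + 0.6*0.88*0.32 + 0.71*0.12*0.68 + 0.81*0.12*0.32
        = 0.215424 + 0.168960 + 0.057936 + 0.031104 = 0.473424
Keeping only the flaky test harness-present terms gives 0.200064, so
  P(flaky test harness | test failure, environment drift) = 0.200064 / 0.473424 ≈ 0.4226

P(flaky test harness | test failure, environment drift) ≈ 0.4226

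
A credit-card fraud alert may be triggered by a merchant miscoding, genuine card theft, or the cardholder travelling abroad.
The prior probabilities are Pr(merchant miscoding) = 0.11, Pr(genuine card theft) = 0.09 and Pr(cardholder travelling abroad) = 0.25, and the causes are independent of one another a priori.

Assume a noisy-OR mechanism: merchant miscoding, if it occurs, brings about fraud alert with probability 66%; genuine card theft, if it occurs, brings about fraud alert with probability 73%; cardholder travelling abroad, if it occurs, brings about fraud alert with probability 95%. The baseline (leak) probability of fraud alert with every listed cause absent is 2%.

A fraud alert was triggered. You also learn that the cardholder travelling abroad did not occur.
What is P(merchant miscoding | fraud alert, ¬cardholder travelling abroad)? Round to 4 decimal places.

P(merchant miscoding | fraud alert, ¬cardholder travelling abroad) ≈ 0.5022

Under noisy-OR, P(fraud alert | causes) = 1 − (1−0.02)·∏(1−qᵢ) over the active causes.
P(fraud alert | ¬cardholder travelling abroad) = 0.02*0.89*0.91 + 0.7354*0.89*0.09 + 0.6668*0.11*0.91 + 0.910036*0.11*0.09 = 0.016198 + 0.058906 + 0.066747 + 0.009009 = 0.150860
Of this, 0.075756 comes from 0.066747 + 0.009009 (the merchant miscoding=true cases).
Hence the posterior is 0.075756/0.150860 ≈ 0.5022.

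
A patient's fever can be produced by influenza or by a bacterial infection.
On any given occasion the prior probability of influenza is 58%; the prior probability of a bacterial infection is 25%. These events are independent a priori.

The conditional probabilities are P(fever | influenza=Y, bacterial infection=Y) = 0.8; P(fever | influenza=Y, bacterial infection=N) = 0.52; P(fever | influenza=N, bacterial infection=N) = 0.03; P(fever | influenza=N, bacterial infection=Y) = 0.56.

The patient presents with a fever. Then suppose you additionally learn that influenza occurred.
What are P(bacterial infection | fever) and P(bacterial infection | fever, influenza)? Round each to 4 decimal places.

Numerator (weight on configurations with bacterial infection): 0.058800 + 0.116000 = 0.174800
Normalizer over all consistent configurations: 0.03*0.42*0.75 + 0.56*0.42*0.25 + 0.52*0.58*0.75 + 0.8*0.58*0.25 = 0.410450
P(bacterial infection | fever) = 0.174800/0.410450 ≈ 0.4259

With the extra evidence:
P(fever | influenza) = 0.52·0.75 + 0.8·0.25 = 0.390000 + 0.200000 = 0.590000
The bacterial infection-present share is 0.8·0.25 = 0.200000.
P(bacterial infection | fever, influenza) = 0.200000 / 0.590000 ≈ 0.3390
The drop from 0.4259 to 0.3390 is the explaining-away (discounting) effect.

P(bacterial infection | fever) ≈ 0.4259; P(bacterial infection | fever, influenza) ≈ 0.3390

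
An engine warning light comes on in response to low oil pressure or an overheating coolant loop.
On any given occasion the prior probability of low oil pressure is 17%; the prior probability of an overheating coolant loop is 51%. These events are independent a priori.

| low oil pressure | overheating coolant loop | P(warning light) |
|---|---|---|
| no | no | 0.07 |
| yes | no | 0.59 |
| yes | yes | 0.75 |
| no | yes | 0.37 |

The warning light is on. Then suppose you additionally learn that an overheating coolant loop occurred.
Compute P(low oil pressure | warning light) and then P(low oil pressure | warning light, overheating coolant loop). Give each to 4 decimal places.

Numerator (weight on configurations with low oil pressure): 0.049147 + 0.065025 = 0.114172
Normalizer over all consistent configurations: 0.07·0.83·0.49 + 0.37·0.83·0.51 + 0.59·0.17·0.49 + 0.75·0.17·0.51 = 0.299262
Posterior = 0.114172 / 0.299262 ≈ 0.3815

Now also conditioning on overheating coolant loop=true:
Numerator (weight on configurations with low oil pressure): 0.75*0.17 = 0.127500
Denominator P(warning light | overheating coolant loop): 0.37*0.83 + 0.75*0.17 = 0.434600
Posterior = 0.127500 / 0.434600 ≈ 0.2934
The drop from 0.3815 to 0.2934 is the explaining-away (discounting) effect.

P(low oil pressure | warning light) ≈ 0.3815; P(low oil pressure | warning light, overheating coolant loop) ≈ 0.2934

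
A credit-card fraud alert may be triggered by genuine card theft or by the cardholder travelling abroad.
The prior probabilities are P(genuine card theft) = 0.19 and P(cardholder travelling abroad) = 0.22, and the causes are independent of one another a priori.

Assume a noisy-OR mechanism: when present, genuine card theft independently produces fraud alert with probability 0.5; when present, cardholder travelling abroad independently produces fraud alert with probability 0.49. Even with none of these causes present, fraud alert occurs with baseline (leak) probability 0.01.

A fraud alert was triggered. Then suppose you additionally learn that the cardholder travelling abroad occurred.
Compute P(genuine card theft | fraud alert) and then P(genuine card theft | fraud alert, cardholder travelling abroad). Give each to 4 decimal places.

P(genuine card theft | fraud alert) ≈ 0.5288; P(genuine card theft | fraud alert, cardholder travelling abroad) ≈ 0.2615

Under noisy-OR, P(fraud alert | causes) = 1 − (1−0.01)·∏(1−qᵢ) over the active causes.
P(fraud alert) = 0.01·0.81·0.78 + 0.4951·0.81·0.22 + 0.505·0.19·0.78 + 0.74755·0.19·0.22 = 0.006318 + 0.088227 + 0.074841 + 0.031248 = 0.200634
The genuine card theft-present share is 0.074841 + 0.031248 = 0.106089.
P(genuine card theft | fraud alert) = 0.106089 / 0.200634 ≈ 0.5288

Now condition on the additional information:
P(fraud alert | cardholder travelling abroad) = 0.4951*0.81 + 0.74755*0.19 = 0.401031 + 0.142035 = 0.543066
Of this, 0.142035 comes from 0.74755*0.19 (the genuine card theft=true cases).
So P(genuine card theft | fraud alert, cardholder travelling abroad) = 0.142035/0.543066 ≈ 0.2615.
The drop from 0.5288 to 0.2615 is the explaining-away (discounting) effect.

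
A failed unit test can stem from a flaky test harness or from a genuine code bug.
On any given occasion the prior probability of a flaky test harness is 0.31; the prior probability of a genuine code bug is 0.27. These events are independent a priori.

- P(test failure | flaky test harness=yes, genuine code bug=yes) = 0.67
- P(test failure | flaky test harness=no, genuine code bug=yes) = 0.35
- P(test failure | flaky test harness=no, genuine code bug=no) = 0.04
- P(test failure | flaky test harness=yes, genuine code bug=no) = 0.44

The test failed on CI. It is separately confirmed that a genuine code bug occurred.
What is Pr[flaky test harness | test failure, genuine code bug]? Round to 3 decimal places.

Numerator (weight on configurations with flaky test harness): 0.67·0.31 = 0.207700
Normalizer over all consistent configurations: 0.35·0.69 + 0.67·0.31 = 0.449200
Posterior = 0.207700 / 0.449200 ≈ 0.462

Pr[flaky test harness | test failure, genuine code bug] ≈ 0.462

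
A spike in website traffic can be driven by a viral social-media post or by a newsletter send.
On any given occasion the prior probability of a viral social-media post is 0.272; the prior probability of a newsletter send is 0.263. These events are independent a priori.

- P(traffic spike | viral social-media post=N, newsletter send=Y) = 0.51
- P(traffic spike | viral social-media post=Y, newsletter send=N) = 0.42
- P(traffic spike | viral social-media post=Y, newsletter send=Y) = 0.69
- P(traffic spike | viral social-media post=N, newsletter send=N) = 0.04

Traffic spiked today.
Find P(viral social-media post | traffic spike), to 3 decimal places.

For the numerator, keep only viral social-media post=true terms: 0.084195 + 0.049360 = 0.133555
The normalizing constant is 0.04·0.728·0.737 + 0.51·0.728·0.263 + 0.42·0.272·0.737 + 0.69·0.272·0.263 = 0.252663
P(viral social-media post | traffic spike) = 0.133555/0.252663 ≈ 0.529

P(viral social-media post | traffic spike) ≈ 0.529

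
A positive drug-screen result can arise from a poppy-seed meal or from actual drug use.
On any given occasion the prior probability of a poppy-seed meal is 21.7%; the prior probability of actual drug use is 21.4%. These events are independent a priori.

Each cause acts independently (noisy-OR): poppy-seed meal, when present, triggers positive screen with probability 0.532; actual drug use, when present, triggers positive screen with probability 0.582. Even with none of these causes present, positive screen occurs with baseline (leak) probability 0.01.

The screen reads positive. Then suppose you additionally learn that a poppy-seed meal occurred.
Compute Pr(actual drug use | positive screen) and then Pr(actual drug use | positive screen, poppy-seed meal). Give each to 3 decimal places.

Pr(actual drug use | positive screen) ≈ 0.581; Pr(actual drug use | positive screen, poppy-seed meal) ≈ 0.290

Under noisy-OR, P(positive screen | causes) = 1 − (1−0.01)·∏(1−qᵢ) over the active causes.
P(positive screen) = 0.01·0.783·0.786 + 0.58618·0.783·0.214 + 0.53668·0.217·0.786 + 0.806332·0.217·0.214 = 0.006154 + 0.098221 + 0.091537 + 0.037444 = 0.233356
Of this, 0.135665 comes from 0.098221 + 0.037444 (the actual drug use=true cases).
Hence the posterior is 0.135665/0.233356 ≈ 0.581.

Now also conditioning on poppy-seed meal=true:
Enumerate both values of actual drug use and weight by the priors:
  P(positive screen | poppy-seed meal) = 0.53668×0.786 + 0.806332×0.214
        = 0.421830 + 0.172555 = 0.594385
The terms with actual drug use present sum to 0.172555, so
  P(actual drug use | positive screen, poppy-seed meal) = 0.172555 / 0.594385 ≈ 0.290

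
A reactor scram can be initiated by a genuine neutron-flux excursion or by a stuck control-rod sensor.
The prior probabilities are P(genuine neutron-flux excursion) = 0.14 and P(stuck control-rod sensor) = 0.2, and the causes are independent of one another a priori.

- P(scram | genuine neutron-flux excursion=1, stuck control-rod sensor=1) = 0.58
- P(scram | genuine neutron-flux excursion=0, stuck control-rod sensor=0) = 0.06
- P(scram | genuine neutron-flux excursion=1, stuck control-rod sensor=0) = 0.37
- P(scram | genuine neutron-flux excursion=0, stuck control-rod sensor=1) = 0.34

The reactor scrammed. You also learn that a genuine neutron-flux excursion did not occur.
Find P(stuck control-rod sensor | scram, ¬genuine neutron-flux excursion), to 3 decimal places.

Enumerate both values of stuck control-rod sensor and weight by the priors:
  P(scram | ¬genuine neutron-flux excursion) = 0.06·0.8 + 0.34·0.2
        = 0.048000 + 0.068000 = 0.116000
Configurations with stuck control-rod sensor contribute 0.068000, so
  P(stuck control-rod sensor | scram, ¬genuine neutron-flux excursion) = 0.068000 / 0.116000 ≈ 0.586

P(stuck control-rod sensor | scram, ¬genuine neutron-flux excursion) ≈ 0.586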